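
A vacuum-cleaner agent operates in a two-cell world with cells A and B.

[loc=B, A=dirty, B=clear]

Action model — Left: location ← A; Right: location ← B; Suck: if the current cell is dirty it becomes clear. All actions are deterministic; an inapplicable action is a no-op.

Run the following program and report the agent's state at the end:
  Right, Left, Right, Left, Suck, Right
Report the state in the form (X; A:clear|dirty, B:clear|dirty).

1. Right → (B; A:dirty, B:clear)
2. Left → (A; A:dirty, B:clear)
3. Right → (B; A:dirty, B:clear)
4. Left → (A; A:dirty, B:clear)
5. Suck → (A; A:clear, B:clear)
6. Right → (B; A:clear, B:clear)

(B; A:clear, B:clear)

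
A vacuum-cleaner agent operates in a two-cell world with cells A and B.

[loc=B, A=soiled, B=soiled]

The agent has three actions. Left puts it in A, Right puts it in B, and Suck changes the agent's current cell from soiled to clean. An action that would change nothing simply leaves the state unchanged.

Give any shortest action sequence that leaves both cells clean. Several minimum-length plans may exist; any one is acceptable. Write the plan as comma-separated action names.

step 1/3 (Suck): <B|soiled|clean>
step 2/3 (Left): <A|soiled|clean>
step 3/3 (Suck): <A|clean|clean>
min 3: Suck B + move + Suck A

Suck, Left, Suck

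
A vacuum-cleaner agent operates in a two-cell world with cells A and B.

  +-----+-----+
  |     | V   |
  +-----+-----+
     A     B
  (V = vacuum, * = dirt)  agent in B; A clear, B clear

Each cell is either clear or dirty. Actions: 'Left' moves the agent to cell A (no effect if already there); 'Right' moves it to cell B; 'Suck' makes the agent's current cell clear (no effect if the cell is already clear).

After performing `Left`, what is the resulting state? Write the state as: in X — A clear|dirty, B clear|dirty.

in A — A clear, B clear

start: in B — A clear, B clear
step 1/1 (Left): in A — A clear, B clear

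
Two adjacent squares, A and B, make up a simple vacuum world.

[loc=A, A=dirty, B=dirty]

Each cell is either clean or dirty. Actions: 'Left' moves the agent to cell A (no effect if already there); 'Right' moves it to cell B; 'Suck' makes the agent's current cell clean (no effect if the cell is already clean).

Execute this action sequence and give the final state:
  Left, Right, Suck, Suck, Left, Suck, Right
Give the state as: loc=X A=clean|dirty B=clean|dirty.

step 1/7 (Left): loc=A A=dirty B=dirty
step 2/7 (Right): loc=B A=dirty B=dirty
step 3/7 (Suck): loc=B A=dirty B=clean
step 4/7 (Suck): loc=B A=dirty B=clean
step 5/7 (Left): loc=A A=dirty B=clean
step 6/7 (Suck): loc=A A=clean B=clean
step 7/7 (Right): loc=B A=clean B=clean

loc=B A=clean B=clean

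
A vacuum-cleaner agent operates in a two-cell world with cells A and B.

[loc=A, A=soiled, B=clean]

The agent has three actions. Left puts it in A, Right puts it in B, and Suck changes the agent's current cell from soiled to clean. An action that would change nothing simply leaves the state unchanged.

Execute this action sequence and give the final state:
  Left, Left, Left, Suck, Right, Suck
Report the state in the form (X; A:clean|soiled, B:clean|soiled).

(B; A:clean, B:clean)

t=1 Left ⇒ (A; A:soiled, B:clean)
t=2 Left ⇒ (A; A:soiled, B:clean)
t=3 Left ⇒ (A; A:soiled, B:clean)
t=4 Suck ⇒ (A; A:clean, B:clean)
t=5 Right ⇒ (B; A:clean, B:clean)
t=6 Suck ⇒ (B; A:clean, B:clean)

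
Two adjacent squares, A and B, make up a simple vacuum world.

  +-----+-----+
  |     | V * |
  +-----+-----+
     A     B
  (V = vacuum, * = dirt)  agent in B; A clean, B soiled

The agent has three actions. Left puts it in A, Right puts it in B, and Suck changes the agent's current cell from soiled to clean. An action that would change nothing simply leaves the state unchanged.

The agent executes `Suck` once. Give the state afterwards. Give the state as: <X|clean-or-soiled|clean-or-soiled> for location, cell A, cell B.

start: <B|clean|soiled>
step 1/1 (Suck): <B|clean|clean>

<B|clean|clean>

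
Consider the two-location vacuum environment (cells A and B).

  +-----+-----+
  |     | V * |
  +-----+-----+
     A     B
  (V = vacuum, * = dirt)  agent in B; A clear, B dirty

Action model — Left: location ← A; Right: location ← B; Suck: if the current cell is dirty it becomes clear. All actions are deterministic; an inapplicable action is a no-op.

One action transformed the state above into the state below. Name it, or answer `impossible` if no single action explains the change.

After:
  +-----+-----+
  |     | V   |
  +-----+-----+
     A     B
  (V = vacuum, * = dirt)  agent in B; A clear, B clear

Suck

try  Left: (A; A:clear, B:dirty)
try Right: (B; A:clear, B:dirty)
try  Suck: (B; A:clear, B:clear)  ← match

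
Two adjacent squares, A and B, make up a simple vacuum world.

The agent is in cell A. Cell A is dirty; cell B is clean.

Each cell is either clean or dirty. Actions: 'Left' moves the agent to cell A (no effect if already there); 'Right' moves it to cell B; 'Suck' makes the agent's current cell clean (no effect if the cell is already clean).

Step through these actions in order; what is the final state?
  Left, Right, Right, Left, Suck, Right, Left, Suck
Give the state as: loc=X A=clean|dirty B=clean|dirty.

1. Left → loc=A A=dirty B=clean
2. Right → loc=B A=dirty B=clean
3. Right → loc=B A=dirty B=clean
4. Left → loc=A A=dirty B=clean
5. Suck → loc=A A=clean B=clean
6. Right → loc=B A=clean B=clean
7. Left → loc=A A=clean B=clean
8. Suck → loc=A A=clean B=clean

loc=A A=clean B=clean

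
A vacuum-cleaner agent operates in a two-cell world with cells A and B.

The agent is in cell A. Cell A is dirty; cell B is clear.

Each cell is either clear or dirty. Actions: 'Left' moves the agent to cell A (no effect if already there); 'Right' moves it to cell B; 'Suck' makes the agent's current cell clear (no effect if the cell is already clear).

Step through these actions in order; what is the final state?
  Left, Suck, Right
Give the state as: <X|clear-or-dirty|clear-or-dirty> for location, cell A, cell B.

1) do Left; now <A|dirty|clear>
2) do Suck; now <A|clear|clear>
3) do Right; now <B|clear|clear>

<B|clear|clear>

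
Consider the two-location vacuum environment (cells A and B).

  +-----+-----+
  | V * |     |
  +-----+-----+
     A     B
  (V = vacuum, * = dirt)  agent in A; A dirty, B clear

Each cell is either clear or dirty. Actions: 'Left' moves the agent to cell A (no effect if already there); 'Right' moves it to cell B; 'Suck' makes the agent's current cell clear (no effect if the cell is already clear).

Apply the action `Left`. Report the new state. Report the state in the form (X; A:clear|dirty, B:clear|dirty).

(A; A:dirty, B:clear)

start: (A; A:dirty, B:clear)
1. Left → (A; A:dirty, B:clear)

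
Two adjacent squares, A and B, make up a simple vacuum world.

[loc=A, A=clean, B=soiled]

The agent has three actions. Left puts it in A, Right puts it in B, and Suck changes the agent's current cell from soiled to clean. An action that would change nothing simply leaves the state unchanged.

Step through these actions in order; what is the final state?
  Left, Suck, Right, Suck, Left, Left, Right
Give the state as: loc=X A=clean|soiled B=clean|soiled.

loc=B A=clean B=clean

1. Left → loc=A A=clean B=soiled
2. Suck → loc=A A=clean B=soiled
3. Right → loc=B A=clean B=soiled
4. Suck → loc=B A=clean B=clean
5. Left → loc=A A=clean B=clean
6. Left → loc=A A=clean B=clean
7. Right → loc=B A=clean B=clean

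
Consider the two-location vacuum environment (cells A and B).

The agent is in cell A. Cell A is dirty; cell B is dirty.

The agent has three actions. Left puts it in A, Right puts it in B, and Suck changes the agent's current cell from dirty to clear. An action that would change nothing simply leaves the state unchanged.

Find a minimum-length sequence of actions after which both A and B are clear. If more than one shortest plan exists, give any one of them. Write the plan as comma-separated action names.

t=1 Suck ⇒ (A; A:clear, B:dirty)
t=2 Right ⇒ (B; A:clear, B:dirty)
t=3 Suck ⇒ (B; A:clear, B:clear)
min 3: Suck A + move + Suck B

Suck, Right, Suck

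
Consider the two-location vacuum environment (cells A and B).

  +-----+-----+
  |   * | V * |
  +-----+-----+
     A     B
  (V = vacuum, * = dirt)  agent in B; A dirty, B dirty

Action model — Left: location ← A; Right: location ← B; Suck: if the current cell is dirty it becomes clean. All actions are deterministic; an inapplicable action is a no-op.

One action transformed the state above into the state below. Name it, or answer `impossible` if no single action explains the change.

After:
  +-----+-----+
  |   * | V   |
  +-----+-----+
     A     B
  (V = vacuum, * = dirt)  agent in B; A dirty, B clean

Suck

try  Left: <A|dirty|dirty>
try Right: <B|dirty|dirty>
try  Suck: <B|dirty|clean>  ← match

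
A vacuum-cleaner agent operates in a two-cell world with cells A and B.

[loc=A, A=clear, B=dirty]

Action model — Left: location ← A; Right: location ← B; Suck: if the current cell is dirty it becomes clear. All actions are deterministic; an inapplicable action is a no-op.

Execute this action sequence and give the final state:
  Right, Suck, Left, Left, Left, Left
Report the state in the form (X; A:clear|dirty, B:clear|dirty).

[1] after Right: (B; A:clear, B:dirty)
[2] after Suck: (B; A:clear, B:clear)
[3] after Left: (A; A:clear, B:clear)
[4] after Left: (A; A:clear, B:clear)
[5] after Left: (A; A:clear, B:clear)
[6] after Left: (A; A:clear, B:clear)

(A; A:clear, B:clear)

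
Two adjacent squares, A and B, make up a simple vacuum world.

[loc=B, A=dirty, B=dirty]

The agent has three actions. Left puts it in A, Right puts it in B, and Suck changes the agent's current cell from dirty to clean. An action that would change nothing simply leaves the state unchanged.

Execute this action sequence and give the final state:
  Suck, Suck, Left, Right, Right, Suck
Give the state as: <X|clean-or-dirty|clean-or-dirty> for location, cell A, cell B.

step 1/6 (Suck): <B|dirty|clean>
step 2/6 (Suck): <B|dirty|clean>
step 3/6 (Left): <A|dirty|clean>
step 4/6 (Right): <B|dirty|clean>
step 5/6 (Right): <B|dirty|clean>
step 6/6 (Suck): <B|dirty|clean>

<B|dirty|clean>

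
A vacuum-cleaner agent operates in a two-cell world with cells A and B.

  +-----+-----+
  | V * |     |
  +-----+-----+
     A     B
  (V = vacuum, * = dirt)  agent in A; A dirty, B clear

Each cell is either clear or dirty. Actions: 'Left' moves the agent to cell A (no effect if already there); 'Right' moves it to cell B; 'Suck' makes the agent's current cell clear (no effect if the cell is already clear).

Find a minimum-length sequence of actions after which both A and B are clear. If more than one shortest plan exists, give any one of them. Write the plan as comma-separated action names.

step 1/1 (Suck): <A|clear|clear>
min 1: A is dirty, one Suck

Suck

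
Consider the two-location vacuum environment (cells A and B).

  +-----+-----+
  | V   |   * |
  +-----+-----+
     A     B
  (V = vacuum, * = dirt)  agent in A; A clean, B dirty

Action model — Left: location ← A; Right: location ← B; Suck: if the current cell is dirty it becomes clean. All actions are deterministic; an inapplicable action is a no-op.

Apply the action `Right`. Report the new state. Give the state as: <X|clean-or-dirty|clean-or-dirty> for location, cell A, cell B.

start: <A|clean|dirty>
t=1 Right ⇒ <B|clean|dirty>

<B|clean|dirty>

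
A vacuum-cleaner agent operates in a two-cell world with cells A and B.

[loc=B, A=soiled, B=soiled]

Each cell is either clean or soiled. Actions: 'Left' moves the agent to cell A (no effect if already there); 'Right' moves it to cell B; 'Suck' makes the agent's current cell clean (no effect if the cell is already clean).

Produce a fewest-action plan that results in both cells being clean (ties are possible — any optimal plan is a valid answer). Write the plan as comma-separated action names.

Suck (#1): loc=B A=soiled B=clean
Left (#2): loc=A A=soiled B=clean
Suck (#3): loc=A A=clean B=clean
min 3: Suck B + move + Suck A

Suck, Left, Suck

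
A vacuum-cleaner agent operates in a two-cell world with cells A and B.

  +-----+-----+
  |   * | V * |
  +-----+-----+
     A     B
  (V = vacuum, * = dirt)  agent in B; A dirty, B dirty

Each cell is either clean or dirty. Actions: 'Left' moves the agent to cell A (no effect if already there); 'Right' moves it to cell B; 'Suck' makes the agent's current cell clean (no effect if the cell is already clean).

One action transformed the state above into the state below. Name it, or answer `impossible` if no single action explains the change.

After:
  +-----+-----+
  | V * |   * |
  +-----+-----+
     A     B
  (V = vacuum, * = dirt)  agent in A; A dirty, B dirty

try  Left: <A|dirty|dirty>  ← match
try Right: <B|dirty|dirty>
try  Suck: <B|dirty|clean>

Left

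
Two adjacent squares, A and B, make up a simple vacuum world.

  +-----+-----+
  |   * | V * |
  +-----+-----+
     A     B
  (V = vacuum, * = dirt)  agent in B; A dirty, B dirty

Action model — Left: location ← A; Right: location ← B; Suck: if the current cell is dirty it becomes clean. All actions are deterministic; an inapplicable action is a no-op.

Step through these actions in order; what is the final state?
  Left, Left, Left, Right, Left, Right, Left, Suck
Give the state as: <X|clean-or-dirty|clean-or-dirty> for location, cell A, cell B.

1) do Left; now <A|dirty|dirty>
2) do Left; now <A|dirty|dirty>
3) do Left; now <A|dirty|dirty>
4) do Right; now <B|dirty|dirty>
5) do Left; now <A|dirty|dirty>
6) do Right; now <B|dirty|dirty>
7) do Left; now <A|dirty|dirty>
8) do Suck; now <A|clean|dirty>

<A|clean|dirty>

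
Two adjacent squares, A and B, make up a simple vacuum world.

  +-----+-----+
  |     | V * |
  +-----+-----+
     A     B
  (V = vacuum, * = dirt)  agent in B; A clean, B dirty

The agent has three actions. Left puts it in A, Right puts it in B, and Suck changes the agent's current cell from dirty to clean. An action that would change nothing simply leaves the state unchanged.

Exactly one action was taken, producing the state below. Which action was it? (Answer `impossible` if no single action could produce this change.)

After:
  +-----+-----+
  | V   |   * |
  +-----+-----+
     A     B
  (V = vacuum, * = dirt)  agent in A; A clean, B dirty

try  Left: <A|clean|dirty>  ← match
try Right: <B|clean|dirty>
try  Suck: <B|clean|clean>

Left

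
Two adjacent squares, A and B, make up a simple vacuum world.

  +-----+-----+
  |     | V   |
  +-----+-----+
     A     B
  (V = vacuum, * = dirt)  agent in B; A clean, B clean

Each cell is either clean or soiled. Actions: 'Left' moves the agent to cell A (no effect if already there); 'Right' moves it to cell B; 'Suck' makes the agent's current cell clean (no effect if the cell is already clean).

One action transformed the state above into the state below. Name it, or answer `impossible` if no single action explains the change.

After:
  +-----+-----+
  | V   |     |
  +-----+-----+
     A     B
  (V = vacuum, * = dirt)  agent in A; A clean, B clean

Left

try  Left: (A; A:clean, B:clean)  ← match
try Right: (B; A:clean, B:clean)
try  Suck: (B; A:clean, B:clean)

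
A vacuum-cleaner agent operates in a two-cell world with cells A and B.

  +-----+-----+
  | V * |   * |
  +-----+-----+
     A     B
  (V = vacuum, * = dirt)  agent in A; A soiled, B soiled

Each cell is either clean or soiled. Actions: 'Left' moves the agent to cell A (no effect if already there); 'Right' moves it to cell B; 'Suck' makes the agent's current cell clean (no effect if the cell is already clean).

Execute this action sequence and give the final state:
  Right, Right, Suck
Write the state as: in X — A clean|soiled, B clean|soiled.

in B — A soiled, B clean

[1] after Right: in B — A soiled, B soiled
[2] after Right: in B — A soiled, B soiled
[3] after Suck: in B — A soiled, B clean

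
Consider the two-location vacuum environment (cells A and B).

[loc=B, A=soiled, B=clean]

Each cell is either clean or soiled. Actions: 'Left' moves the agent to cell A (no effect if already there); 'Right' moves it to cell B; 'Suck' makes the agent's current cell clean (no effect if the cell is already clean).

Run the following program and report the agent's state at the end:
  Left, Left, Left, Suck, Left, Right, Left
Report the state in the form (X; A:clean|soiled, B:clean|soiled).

(A; A:clean, B:clean)

step 1/7 (Left): (A; A:soiled, B:clean)
step 2/7 (Left): (A; A:soiled, B:clean)
step 3/7 (Left): (A; A:soiled, B:clean)
step 4/7 (Suck): (A; A:clean, B:clean)
step 5/7 (Left): (A; A:clean, B:clean)
step 6/7 (Right): (B; A:clean, B:clean)
step 7/7 (Left): (A; A:clean, B:clean)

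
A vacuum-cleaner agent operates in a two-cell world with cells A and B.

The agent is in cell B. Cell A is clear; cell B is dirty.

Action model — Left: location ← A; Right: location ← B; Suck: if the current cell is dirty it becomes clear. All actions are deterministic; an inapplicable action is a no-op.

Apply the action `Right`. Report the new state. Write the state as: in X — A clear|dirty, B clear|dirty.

start: in B — A clear, B dirty
[1] after Right: in B — A clear, B dirty

in B — A clear, B dirty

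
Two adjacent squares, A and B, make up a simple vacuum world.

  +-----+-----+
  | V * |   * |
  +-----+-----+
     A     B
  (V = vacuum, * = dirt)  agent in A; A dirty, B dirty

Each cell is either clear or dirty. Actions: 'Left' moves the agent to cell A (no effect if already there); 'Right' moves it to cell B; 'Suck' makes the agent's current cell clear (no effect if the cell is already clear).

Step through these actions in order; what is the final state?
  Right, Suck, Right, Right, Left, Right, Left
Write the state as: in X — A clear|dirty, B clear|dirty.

step 1/7 (Right): in B — A dirty, B dirty
step 2/7 (Suck): in B — A dirty, B clear
step 3/7 (Right): in B — A dirty, B clear
step 4/7 (Right): in B — A dirty, B clear
step 5/7 (Left): in A — A dirty, B clear
step 6/7 (Right): in B — A dirty, B clear
step 7/7 (Left): in A — A dirty, B clear

in A — A dirty, B clear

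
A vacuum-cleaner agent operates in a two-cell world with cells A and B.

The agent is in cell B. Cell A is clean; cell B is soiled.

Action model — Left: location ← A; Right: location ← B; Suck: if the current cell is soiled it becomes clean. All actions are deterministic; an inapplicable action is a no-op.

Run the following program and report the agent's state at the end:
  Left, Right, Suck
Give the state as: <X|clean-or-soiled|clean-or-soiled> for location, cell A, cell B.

<B|clean|clean>

1) do Left; now <A|clean|soiled>
2) do Right; now <B|clean|soiled>
3) do Suck; now <B|clean|clean>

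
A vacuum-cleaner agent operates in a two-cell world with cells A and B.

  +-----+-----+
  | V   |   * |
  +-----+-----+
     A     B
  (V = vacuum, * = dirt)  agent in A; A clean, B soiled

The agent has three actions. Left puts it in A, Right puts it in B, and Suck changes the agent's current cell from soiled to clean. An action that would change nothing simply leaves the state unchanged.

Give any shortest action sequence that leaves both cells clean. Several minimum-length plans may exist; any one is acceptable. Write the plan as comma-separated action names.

Right, Suck

1) do Right; now (B; A:clean, B:soiled)
2) do Suck; now (B; A:clean, B:clean)
min 2: go B then Suck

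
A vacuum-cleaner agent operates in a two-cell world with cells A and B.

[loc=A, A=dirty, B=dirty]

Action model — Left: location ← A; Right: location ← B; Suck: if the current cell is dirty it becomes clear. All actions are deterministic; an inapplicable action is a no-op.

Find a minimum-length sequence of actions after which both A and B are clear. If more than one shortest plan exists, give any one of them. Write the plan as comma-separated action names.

Suck, Right, Suck

1. Suck → <A|clear|dirty>
2. Right → <B|clear|dirty>
3. Suck → <B|clear|clear>
min 3: Suck A + move + Suck B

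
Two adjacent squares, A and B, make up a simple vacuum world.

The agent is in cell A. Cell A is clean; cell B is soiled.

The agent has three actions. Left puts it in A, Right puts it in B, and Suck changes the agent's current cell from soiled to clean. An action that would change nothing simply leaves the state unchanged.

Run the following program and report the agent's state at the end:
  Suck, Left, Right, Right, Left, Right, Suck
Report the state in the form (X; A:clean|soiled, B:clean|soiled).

(B; A:clean, B:clean)

t=1 Suck ⇒ (A; A:clean, B:soiled)
t=2 Left ⇒ (A; A:clean, B:soiled)
t=3 Right ⇒ (B; A:clean, B:soiled)
t=4 Right ⇒ (B; A:clean, B:soiled)
t=5 Left ⇒ (A; A:clean, B:soiled)
t=6 Right ⇒ (B; A:clean, B:soiled)
t=7 Suck ⇒ (B; A:clean, B:clean)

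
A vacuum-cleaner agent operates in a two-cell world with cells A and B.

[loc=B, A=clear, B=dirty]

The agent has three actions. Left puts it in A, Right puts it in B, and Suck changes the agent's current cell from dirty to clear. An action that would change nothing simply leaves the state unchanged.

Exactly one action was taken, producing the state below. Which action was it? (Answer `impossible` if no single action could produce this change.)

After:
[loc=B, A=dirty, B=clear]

try  Left: (A; A:clear, B:dirty)
try Right: (B; A:clear, B:dirty)
try  Suck: (B; A:clear, B:clear)
no single action produces the after-state

impossible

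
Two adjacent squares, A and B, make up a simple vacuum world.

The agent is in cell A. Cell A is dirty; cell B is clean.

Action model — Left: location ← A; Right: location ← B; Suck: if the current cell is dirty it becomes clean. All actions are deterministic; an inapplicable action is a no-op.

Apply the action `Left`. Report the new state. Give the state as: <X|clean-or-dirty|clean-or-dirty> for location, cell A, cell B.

start: <A|dirty|clean>
step 1/1 (Left): <A|dirty|clean>

<A|dirty|clean>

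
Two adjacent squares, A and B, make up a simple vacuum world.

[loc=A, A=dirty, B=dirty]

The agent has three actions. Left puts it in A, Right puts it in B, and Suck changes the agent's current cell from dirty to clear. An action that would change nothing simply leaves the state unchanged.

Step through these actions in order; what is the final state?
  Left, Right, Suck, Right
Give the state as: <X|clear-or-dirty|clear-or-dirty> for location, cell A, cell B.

Left (#1): <A|dirty|dirty>
Right (#2): <B|dirty|dirty>
Suck (#3): <B|dirty|clear>
Right (#4): <B|dirty|clear>

<B|dirty|clear>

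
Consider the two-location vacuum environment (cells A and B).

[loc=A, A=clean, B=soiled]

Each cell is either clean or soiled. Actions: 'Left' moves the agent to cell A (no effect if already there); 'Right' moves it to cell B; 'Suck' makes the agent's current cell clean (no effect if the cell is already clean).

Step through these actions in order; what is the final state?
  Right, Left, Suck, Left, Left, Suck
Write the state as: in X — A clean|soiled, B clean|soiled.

in A — A clean, B soiled

[1] after Right: in B — A clean, B soiled
[2] after Left: in A — A clean, B soiled
[3] after Suck: in A — A clean, B soiled
[4] after Left: in A — A clean, B soiled
[5] after Left: in A — A clean, B soiled
[6] after Suck: in A — A clean, B soiled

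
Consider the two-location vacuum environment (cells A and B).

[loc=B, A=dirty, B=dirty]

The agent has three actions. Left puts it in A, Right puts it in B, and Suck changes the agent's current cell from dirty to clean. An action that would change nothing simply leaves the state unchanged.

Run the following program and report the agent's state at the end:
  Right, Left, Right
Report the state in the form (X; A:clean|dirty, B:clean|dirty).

(B; A:dirty, B:dirty)

1. Right → (B; A:dirty, B:dirty)
2. Left → (A; A:dirty, B:dirty)
3. Right → (B; A:dirty, B:dirty)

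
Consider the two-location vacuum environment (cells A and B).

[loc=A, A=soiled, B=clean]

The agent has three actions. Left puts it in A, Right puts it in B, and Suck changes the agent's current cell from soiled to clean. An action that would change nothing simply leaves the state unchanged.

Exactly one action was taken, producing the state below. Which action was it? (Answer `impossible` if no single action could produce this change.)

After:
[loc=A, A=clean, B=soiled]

try  Left: <A|soiled|clean>
try Right: <B|soiled|clean>
try  Suck: <A|clean|clean>
no single action produces the after-state

impossible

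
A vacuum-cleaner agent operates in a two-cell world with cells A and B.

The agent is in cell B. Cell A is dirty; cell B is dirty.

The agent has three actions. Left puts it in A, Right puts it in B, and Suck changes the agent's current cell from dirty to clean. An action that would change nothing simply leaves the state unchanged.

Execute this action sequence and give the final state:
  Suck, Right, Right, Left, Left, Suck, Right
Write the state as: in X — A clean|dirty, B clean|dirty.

1. Suck → in B — A dirty, B clean
2. Right → in B — A dirty, B clean
3. Right → in B — A dirty, B clean
4. Left → in A — A dirty, B clean
5. Left → in A — A dirty, B clean
6. Suck → in A — A clean, B clean
7. Right → in B — A clean, B clean

in B — A clean, B clean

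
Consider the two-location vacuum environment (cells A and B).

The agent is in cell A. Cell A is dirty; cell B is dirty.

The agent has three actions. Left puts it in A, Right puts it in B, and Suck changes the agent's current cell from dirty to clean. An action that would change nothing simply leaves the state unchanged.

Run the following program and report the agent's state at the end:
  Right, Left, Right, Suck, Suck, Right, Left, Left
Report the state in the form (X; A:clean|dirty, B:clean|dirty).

(A; A:dirty, B:clean)

step 1/8 (Right): (B; A:dirty, B:dirty)
step 2/8 (Left): (A; A:dirty, B:dirty)
step 3/8 (Right): (B; A:dirty, B:dirty)
step 4/8 (Suck): (B; A:dirty, B:clean)
step 5/8 (Suck): (B; A:dirty, B:clean)
step 6/8 (Right): (B; A:dirty, B:clean)
step 7/8 (Left): (A; A:dirty, B:clean)
step 8/8 (Left): (A; A:dirty, B:clean)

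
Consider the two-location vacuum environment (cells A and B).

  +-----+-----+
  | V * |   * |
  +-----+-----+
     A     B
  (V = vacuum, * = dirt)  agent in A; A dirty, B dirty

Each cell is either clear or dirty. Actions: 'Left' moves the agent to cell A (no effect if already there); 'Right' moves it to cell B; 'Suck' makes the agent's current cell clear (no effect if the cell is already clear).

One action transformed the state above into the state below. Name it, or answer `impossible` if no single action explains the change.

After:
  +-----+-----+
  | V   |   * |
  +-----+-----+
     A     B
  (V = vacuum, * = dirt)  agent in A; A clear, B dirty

try  Left: (A; A:dirty, B:dirty)
try Right: (B; A:dirty, B:dirty)
try  Suck: (A; A:clear, B:dirty)  ← match

Suck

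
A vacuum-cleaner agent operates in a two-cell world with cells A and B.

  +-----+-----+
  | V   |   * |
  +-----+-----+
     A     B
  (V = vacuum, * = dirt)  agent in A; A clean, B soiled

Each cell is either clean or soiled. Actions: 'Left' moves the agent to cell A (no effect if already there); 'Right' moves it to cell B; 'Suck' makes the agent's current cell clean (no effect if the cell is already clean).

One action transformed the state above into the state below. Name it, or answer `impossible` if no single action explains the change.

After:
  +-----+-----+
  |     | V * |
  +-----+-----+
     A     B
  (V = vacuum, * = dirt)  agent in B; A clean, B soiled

try  Left: <A|clean|soiled>
try Right: <B|clean|soiled>  ← match
try  Suck: <A|clean|soiled>

Right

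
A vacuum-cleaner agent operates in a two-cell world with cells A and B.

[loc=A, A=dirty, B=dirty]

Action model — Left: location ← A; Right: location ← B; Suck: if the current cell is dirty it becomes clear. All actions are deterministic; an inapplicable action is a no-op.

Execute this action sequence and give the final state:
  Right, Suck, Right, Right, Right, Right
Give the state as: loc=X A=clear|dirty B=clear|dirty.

loc=B A=dirty B=clear

t=1 Right ⇒ loc=B A=dirty B=dirty
t=2 Suck ⇒ loc=B A=dirty B=clear
t=3 Right ⇒ loc=B A=dirty B=clear
t=4 Right ⇒ loc=B A=dirty B=clear
t=5 Right ⇒ loc=B A=dirty B=clear
t=6 Right ⇒ loc=B A=dirty B=clear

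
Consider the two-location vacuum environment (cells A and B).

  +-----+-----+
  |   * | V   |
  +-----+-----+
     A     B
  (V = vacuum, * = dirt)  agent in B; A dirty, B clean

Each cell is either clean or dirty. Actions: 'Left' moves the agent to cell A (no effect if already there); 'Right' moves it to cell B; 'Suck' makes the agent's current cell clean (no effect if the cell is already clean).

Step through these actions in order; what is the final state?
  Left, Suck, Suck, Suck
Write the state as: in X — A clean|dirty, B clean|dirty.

in A — A clean, B clean

Left (#1): in A — A dirty, B clean
Suck (#2): in A — A clean, B clean
Suck (#3): in A — A clean, B clean
Suck (#4): in A — A clean, B clean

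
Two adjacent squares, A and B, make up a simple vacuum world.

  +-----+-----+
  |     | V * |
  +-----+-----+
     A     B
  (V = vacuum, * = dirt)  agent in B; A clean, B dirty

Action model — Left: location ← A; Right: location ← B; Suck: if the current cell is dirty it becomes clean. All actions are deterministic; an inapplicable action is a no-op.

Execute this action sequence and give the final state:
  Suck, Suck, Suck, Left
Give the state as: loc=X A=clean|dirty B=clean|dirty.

loc=A A=clean B=clean

Suck (#1): loc=B A=clean B=clean
Suck (#2): loc=B A=clean B=clean
Suck (#3): loc=B A=clean B=clean
Left (#4): loc=A A=clean B=clean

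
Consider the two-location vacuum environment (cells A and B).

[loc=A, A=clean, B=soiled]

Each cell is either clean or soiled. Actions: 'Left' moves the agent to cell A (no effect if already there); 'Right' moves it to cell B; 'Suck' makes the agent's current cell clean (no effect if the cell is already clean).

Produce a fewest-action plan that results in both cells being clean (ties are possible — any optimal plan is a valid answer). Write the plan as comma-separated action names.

t=1 Right ⇒ in B — A clean, B soiled
t=2 Suck ⇒ in B — A clean, B clean
min 2: go B then Suck

Right, Suck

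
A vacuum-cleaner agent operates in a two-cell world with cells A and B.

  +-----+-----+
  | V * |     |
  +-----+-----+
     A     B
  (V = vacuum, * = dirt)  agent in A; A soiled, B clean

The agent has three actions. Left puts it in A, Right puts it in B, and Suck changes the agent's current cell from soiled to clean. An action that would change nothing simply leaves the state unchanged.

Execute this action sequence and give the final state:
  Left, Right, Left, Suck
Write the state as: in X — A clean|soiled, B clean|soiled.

in A — A clean, B clean

1. Left → in A — A soiled, B clean
2. Right → in B — A soiled, B clean
3. Left → in A — A soiled, B clean
4. Suck → in A — A clean, B clean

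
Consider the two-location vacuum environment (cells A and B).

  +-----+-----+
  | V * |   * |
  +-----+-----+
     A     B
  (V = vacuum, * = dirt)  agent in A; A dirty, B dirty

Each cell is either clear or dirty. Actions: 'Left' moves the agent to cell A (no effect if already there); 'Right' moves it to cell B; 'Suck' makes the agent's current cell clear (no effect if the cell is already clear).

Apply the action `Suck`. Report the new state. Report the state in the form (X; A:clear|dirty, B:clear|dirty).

(A; A:clear, B:dirty)

start: (A; A:dirty, B:dirty)
Suck (#1): (A; A:clear, B:dirty)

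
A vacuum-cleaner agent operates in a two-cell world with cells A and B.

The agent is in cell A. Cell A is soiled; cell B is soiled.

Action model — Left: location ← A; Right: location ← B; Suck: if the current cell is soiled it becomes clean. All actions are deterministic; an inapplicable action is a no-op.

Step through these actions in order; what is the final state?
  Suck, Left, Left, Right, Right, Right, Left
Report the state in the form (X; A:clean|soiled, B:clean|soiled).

[1] after Suck: (A; A:clean, B:soiled)
[2] after Left: (A; A:clean, B:soiled)
[3] after Left: (A; A:clean, B:soiled)
[4] after Right: (B; A:clean, B:soiled)
[5] after Right: (B; A:clean, B:soiled)
[6] after Right: (B; A:clean, B:soiled)
[7] after Left: (A; A:clean, B:soiled)

(A; A:clean, B:soiled)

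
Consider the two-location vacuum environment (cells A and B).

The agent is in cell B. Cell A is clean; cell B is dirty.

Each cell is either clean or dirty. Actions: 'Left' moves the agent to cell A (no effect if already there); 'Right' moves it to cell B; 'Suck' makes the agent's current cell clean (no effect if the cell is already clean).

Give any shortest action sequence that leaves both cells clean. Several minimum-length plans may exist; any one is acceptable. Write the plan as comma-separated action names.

1) do Suck; now <B|clean|clean>
min 1: B is dirty, one Suck

Suck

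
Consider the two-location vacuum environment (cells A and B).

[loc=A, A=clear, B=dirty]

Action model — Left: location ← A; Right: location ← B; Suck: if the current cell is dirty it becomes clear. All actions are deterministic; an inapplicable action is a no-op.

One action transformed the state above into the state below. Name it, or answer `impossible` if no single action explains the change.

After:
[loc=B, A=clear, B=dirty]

Right

try  Left: loc=A A=clear B=dirty
try Right: loc=B A=clear B=dirty  ← match
try  Suck: loc=A A=clear B=dirty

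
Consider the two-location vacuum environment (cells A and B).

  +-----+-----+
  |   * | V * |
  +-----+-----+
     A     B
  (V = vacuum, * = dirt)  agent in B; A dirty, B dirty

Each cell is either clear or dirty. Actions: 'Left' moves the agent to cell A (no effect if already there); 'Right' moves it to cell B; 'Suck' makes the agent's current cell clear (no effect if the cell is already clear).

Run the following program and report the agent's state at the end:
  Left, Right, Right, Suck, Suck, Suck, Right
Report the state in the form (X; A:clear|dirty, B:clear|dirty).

(B; A:dirty, B:clear)

Left (#1): (A; A:dirty, B:dirty)
Right (#2): (B; A:dirty, B:dirty)
Right (#3): (B; A:dirty, B:dirty)
Suck (#4): (B; A:dirty, B:clear)
Suck (#5): (B; A:dirty, B:clear)
Suck (#6): (B; A:dirty, B:clear)
Right (#7): (B; A:dirty, B:clear)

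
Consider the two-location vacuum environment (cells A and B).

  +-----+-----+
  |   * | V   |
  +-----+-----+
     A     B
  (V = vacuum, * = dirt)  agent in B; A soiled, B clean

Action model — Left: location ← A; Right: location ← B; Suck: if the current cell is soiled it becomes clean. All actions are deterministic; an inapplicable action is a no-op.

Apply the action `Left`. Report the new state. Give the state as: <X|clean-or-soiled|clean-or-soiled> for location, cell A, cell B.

start: <B|soiled|clean>
1) do Left; now <A|soiled|clean>

<A|soiled|clean>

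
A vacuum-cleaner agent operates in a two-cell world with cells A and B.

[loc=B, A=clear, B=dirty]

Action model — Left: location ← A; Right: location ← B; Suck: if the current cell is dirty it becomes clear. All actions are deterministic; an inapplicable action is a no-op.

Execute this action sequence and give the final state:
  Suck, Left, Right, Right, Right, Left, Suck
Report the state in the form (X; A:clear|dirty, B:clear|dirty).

(A; A:clear, B:clear)

t=1 Suck ⇒ (B; A:clear, B:clear)
t=2 Left ⇒ (A; A:clear, B:clear)
t=3 Right ⇒ (B; A:clear, B:clear)
t=4 Right ⇒ (B; A:clear, B:clear)
t=5 Right ⇒ (B; A:clear, B:clear)
t=6 Left ⇒ (A; A:clear, B:clear)
t=7 Suck ⇒ (A; A:clear, B:clear)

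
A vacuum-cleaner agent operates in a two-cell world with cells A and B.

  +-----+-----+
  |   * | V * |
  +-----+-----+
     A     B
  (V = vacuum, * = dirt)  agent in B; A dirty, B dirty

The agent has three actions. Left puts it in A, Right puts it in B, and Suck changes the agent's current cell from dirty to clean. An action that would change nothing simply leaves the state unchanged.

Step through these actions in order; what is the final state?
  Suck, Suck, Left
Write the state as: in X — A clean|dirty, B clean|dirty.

Suck (#1): in B — A dirty, B clean
Suck (#2): in B — A dirty, B clean
Left (#3): in A — A dirty, B clean

in A — A dirty, B clean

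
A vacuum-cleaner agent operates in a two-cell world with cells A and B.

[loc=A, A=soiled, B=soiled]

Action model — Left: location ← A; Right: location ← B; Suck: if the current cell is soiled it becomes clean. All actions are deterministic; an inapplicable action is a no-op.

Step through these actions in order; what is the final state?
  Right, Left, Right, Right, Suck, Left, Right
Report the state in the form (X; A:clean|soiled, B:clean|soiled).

1) do Right; now (B; A:soiled, B:soiled)
2) do Left; now (A; A:soiled, B:soiled)
3) do Right; now (B; A:soiled, B:soiled)
4) do Right; now (B; A:soiled, B:soiled)
5) do Suck; now (B; A:soiled, B:clean)
6) do Left; now (A; A:soiled, B:clean)
7) do Right; now (B; A:soiled, B:clean)

(B; A:soiled, B:clean)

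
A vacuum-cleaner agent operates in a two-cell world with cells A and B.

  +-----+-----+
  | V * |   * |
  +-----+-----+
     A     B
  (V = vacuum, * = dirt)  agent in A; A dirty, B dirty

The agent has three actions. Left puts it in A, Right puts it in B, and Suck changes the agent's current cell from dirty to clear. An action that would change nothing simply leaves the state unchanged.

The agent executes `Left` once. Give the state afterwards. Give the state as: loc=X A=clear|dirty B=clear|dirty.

loc=A A=dirty B=dirty

start: loc=A A=dirty B=dirty
1) do Left; now loc=A A=dirty B=dirty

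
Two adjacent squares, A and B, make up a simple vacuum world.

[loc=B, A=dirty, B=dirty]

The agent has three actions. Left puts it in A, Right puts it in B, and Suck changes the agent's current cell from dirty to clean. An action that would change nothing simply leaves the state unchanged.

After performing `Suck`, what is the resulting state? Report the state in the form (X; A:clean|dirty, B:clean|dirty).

(B; A:dirty, B:clean)

start: (B; A:dirty, B:dirty)
step 1/1 (Suck): (B; A:dirty, B:clean)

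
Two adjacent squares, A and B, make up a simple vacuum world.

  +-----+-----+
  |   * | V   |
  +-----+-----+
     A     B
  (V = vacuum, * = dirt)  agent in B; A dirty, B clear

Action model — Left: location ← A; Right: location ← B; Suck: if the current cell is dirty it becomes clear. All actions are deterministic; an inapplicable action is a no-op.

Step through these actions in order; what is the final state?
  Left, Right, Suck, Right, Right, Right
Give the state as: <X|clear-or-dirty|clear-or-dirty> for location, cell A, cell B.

<B|dirty|clear>

[1] after Left: <A|dirty|clear>
[2] after Right: <B|dirty|clear>
[3] after Suck: <B|dirty|clear>
[4] after Right: <B|dirty|clear>
[5] after Right: <B|dirty|clear>
[6] after Right: <B|dirty|clear>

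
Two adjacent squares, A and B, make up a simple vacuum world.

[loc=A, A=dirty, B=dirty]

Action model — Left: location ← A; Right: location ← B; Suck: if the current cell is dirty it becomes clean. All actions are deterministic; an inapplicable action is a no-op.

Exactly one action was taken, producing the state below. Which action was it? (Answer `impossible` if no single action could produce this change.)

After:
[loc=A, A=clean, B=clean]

try  Left: (A; A:dirty, B:dirty)
try Right: (B; A:dirty, B:dirty)
try  Suck: (A; A:clean, B:dirty)
no single action produces the after-state

impossible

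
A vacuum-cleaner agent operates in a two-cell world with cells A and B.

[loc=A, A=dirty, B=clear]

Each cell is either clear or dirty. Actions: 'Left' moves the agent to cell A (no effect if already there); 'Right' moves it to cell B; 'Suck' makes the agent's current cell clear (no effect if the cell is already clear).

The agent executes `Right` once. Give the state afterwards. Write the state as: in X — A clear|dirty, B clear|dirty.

start: in A — A dirty, B clear
1) do Right; now in B — A dirty, B clear

in B — A dirty, B clear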